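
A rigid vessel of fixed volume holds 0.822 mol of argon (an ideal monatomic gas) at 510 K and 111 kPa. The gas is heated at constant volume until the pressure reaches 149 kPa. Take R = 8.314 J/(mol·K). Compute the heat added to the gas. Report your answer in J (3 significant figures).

Constant volume ⇒ W = 0, so Q = ΔU = nCᵥΔT with Cᵥ = 3R/2 = 12.47 J/(mol·K).
At constant V, T₂/T₁ = P₂/P₁ ⇒ ΔT = T₁(P₂/P₁ − 1) = 510·(149/111 − 1) = 174.6 K.
ΔU = (0.822)(12.47)(174.6) = 1790 J.

Q ≈ 1790 J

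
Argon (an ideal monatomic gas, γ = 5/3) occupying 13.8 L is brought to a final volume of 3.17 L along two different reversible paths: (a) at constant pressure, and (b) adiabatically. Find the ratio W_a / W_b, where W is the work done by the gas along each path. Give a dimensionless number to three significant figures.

Path (a) isobaric: W = P₁(V₂ − V₁) → W_a/(P₁V₁) = -0.7703.
Path (b) adiabatic: W = P₁V₁(1 − (V₁/V₂)^(γ−1))/(γ−1) → W_b/(P₁V₁) = -2.499.
W_a / W_b = -0.7703 / -2.499 = 0.3082.

W_a / W_b ≈ 0.308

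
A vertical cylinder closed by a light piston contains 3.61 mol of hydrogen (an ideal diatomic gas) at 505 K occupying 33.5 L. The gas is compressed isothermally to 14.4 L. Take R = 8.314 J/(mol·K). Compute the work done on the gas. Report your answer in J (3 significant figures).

Isothermal: W = nRT ln(V₂/V₁).
W = (3.61)(8.314)(505) × ln(14.4/33.5)
  = 15157 × -0.8443
W_by_gas = -12797 J; work on gas = −W_by = 12797 J.

W ≈ 12800 J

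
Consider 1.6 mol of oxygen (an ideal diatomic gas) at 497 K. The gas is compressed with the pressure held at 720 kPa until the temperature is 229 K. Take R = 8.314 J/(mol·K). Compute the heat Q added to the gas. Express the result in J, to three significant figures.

Isobaric: W = nRΔT = (1.6)(8.314)(-268) = -3565 J.
ΔU = nCᵥΔT with Cᵥ = 5R/2: ΔU = (1.6)(20.79)(-268) = -8913 J.
Q = ΔU + W = -8913 − 3565 = -12478 J.

Q ≈ -12500 J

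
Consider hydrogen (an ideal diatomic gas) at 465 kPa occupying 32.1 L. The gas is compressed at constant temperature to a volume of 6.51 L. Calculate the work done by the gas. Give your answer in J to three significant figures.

W ≈ -23800 J

Isothermal: W = nRT ln(V₂/V₁) = P₁V₁ ln(V₂/V₁).
P₁V₁ = (465 kPa)(32.1 L) = 14926 J.
W = 14926 × ln(6.51/32.1) = 14926 × -1.596
W_by_gas = -23815 J.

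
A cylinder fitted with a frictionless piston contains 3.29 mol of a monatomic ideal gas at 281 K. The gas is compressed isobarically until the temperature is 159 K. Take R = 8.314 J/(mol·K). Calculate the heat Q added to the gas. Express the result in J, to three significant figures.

Q ≈ -8340 J

Isobaric: W = nRΔT = (3.29)(8.314)(-122) = -3337 J.
ΔU = nCᵥΔT with Cᵥ = 3R/2: ΔU = (3.29)(12.47)(-122) = -5006 J.
Q = ΔU + W = -5006 − 3337 = -8343 J.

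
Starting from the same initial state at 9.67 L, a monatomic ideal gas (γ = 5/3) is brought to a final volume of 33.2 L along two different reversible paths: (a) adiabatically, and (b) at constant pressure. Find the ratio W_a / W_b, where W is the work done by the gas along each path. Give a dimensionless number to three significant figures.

Path (a) adiabatic: W = P₁V₁(1 − (V₁/V₂)^(γ−1))/(γ−1) → W_a/(P₁V₁) = 0.8409.
Path (b) isobaric: W = P₁(V₂ − V₁) → W_b/(P₁V₁) = 2.433.
W_a / W_b = 0.8409 / 2.433 = 0.3456.

W_a / W_b ≈ 0.346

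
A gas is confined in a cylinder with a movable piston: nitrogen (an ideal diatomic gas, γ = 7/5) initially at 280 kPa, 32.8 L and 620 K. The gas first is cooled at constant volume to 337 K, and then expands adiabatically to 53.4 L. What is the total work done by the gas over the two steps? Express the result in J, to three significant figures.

Step 1 (isochoric): W = 0 (constant volume).
After step 1: P = 152.2 kPa (V unchanged).
Step 2 (adiabatic): W = (P₁V₁ − P₂V₂)/(γ−1) = (4992 − 4108)/0.4 = 2211 J.
W_total = 0 + 2211 = 2211 J.

W_total ≈ 2210 J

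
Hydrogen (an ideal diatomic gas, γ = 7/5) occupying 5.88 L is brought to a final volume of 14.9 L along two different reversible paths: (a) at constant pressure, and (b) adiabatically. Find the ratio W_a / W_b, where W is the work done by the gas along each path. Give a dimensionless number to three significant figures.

W_a / W_b ≈ 1.98

Path (a) isobaric: W = P₁(V₂ − V₁) → W_a/(P₁V₁) = 1.534.
Path (b) adiabatic: W = P₁V₁(1 − (V₁/V₂)^(γ−1))/(γ−1) → W_b/(P₁V₁) = 0.7765.
W_a / W_b = 1.534 / 0.7765 = 1.976.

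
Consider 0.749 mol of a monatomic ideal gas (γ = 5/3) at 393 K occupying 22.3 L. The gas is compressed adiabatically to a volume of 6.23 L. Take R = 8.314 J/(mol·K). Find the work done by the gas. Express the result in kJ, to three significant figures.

Adiabatic: TV^(γ−1) = const with γ = 5/3.
T₂ = T₁ (V₁/V₂)^(γ−1) = 393 × (22.3/6.23)^0.667 = 393 × 2.34 = 919.6 K.
W_by = nCᵥ(T₁ − T₂) = (0.749)(12.47)(393 − 919.6) = -4919 J.

W ≈ -4.92 kJ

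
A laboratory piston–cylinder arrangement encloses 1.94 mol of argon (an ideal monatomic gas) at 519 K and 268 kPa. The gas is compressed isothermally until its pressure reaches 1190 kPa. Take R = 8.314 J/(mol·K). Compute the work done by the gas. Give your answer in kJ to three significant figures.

W ≈ -12.5 kJ

Isothermal process: W = nRT ln(V₂/V₁) = nRT ln(P₁/P₂).
W = (1.94)(8.314)(519) × ln(268/1190)
  = 8371 × ln(0.2252) = 8371 × -1.491
W_by_gas = -12479 J.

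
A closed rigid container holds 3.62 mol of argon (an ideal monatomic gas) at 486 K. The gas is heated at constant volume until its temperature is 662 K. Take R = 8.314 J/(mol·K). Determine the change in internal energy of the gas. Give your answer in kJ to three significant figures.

Constant volume ⇒ W = 0, so Q = ΔU = nCᵥΔT with Cᵥ = 3R/2 = 12.47 J/(mol·K).
ΔU = (3.62)(12.47)(662 − 486) = 7946 J.

ΔU ≈ 7.95 kJ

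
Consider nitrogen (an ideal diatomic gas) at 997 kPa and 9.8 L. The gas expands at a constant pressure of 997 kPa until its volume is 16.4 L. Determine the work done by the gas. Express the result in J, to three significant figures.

Isobaric: W = P ΔV.
W = (997 kPa)(16.4 − 9.8 L) = (997)(6.6) = 6580 J.

W ≈ 6580 J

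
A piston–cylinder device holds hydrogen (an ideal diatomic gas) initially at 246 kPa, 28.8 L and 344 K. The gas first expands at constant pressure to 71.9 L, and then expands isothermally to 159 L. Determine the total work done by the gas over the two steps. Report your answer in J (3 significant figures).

W_total ≈ 24600 J

Step 1 (isobaric): W = PΔV = (246 kPa)(71.9 − 28.8 L) = 10603 J.
After step 1: P = 246 kPa, V = 71.9 L, T = 858.8 K.
Step 2 (isothermal): W = P₁V₁ ln(V₂/V₁) = (17687) ln(159/71.9) = 14037 J.
W_total = 10603 + 14037 = 24640 J.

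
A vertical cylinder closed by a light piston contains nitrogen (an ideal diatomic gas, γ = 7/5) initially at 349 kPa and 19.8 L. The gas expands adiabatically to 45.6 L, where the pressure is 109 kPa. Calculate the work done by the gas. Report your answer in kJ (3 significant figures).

W ≈ 4.85 kJ

Adiabatic: W = (P₁V₁ − P₂V₂)/(γ − 1) with γ = 7/5.
P₁V₁ = 6910 J, P₂V₂ = 4970 J.
W = (6910 − 4970) / 0.4 = 4849 J.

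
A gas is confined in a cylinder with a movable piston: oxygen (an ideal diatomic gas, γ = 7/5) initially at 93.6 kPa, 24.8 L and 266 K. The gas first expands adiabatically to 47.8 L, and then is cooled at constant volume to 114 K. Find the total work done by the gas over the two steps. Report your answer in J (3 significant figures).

W_total ≈ 1340 J

Step 1 (adiabatic): W = (P₁V₁ − P₂V₂)/(γ−1) = (2321 − 1785)/0.4 = 1340 J.
Step 2 (isochoric): W = 0 (constant volume).
W_total = 1340 + 0 = 1340 J.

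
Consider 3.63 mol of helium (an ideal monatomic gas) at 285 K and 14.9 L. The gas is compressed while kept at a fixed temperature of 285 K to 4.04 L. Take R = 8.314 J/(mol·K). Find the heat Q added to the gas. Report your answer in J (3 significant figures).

Q ≈ -11200 J

Isothermal ⇒ ΔU = 0, so Q = W = nRT ln(V₂/V₁).
Q = (3.63)(8.314)(285) ln(4.04/14.9) = 8601 × -1.305 = -11226 J.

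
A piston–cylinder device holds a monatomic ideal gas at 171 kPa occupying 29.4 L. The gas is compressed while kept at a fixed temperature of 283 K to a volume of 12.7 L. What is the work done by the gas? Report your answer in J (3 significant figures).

Isothermal: W = nRT ln(V₂/V₁) = P₁V₁ ln(V₂/V₁).
P₁V₁ = (171 kPa)(29.4 L) = 5027 J.
W = 5027 × ln(12.7/29.4) = 5027 × -0.8394
W_by_gas = -4220 J.

W ≈ -4220 J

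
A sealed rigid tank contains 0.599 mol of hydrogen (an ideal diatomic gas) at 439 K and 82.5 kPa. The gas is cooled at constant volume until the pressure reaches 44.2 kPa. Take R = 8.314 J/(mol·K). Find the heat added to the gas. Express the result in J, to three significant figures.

Q ≈ -2540 J

Constant volume ⇒ W = 0, so Q = ΔU = nCᵥΔT with Cᵥ = 5R/2 = 20.79 J/(mol·K).
At constant V, T₂/T₁ = P₂/P₁ ⇒ ΔT = T₁(P₂/P₁ − 1) = 439·(44.2/82.5 − 1) = -203.8 K.
ΔU = (0.599)(20.79)(-203.8) = -2537 J.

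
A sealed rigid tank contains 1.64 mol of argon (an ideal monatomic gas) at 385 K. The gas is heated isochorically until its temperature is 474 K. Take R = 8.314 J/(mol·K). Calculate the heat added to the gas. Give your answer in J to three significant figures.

Constant volume ⇒ W = 0, so Q = ΔU = nCᵥΔT with Cᵥ = 3R/2 = 12.47 J/(mol·K).
ΔU = (1.64)(12.47)(474 − 385) = 1820 J.

Q ≈ 1820 J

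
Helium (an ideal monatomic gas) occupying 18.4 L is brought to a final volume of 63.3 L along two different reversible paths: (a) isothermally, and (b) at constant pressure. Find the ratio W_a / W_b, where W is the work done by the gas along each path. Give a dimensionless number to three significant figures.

W_a / W_b ≈ 0.506

Path (a) isothermal: W = P₁V₁ ln(V₂/V₁) → W_a/(P₁V₁) = 1.236.
Path (b) isobaric: W = P₁(V₂ − V₁) → W_b/(P₁V₁) = 2.44.
W_a / W_b = 1.236 / 2.44 = 0.5063.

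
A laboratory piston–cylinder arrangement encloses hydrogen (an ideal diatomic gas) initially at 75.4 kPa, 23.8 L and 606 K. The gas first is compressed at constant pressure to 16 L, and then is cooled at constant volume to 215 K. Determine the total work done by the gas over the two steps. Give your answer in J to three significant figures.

Step 1 (isobaric): W = PΔV = (75.4 kPa)(16 − 23.8 L) = -588.1 J.
Step 2 (isochoric): W = 0 (constant volume).
W_total = -588.1 + 0 = -588.1 J.

W_total ≈ -588 J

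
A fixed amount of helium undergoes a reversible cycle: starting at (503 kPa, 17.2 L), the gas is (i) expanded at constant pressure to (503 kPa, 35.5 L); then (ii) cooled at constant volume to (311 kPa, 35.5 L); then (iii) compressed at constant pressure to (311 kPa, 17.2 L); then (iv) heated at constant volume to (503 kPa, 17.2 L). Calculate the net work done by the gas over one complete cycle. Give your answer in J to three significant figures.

Constant-volume legs do no work.
W(i) = (503)(35.5 − 17.2) = 9205 J; W(iii) = (311)(17.2 − 35.5) = -5691 J.
W_net = 9205 − 5691 = 3514 J (the clockwise enclosed area).

W_net ≈ 3510 J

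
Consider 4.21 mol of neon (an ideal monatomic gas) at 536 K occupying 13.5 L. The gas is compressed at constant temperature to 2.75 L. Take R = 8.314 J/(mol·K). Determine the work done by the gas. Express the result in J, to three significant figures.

W ≈ -29900 J

Isothermal: W = nRT ln(V₂/V₁).
W = (4.21)(8.314)(536) × ln(2.75/13.5)
  = 18761 × -1.591
W_by_gas = -29850 J.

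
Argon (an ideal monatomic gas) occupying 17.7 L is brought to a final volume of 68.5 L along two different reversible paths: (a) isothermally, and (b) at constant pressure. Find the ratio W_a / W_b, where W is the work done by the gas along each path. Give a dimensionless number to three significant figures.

W_a / W_b ≈ 0.472

Path (a) isothermal: W = P₁V₁ ln(V₂/V₁) → W_a/(P₁V₁) = 1.353.
Path (b) isobaric: W = P₁(V₂ − V₁) → W_b/(P₁V₁) = 2.87.
W_a / W_b = 1.353 / 2.87 = 0.4715.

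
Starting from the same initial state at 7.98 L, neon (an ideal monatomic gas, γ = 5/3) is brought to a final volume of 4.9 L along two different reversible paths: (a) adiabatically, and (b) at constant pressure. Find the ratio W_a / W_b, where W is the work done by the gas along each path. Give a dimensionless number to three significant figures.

W_a / W_b ≈ 1.49

Path (a) adiabatic: W = P₁V₁(1 − (V₁/V₂)^(γ−1))/(γ−1) → W_a/(P₁V₁) = -0.5763.
Path (b) isobaric: W = P₁(V₂ − V₁) → W_b/(P₁V₁) = -0.386.
W_a / W_b = -0.5763 / -0.386 = 1.493.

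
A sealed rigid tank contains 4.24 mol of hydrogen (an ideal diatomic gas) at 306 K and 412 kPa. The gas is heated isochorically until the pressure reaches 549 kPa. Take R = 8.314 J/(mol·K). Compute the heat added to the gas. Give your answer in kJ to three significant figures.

Constant volume ⇒ W = 0, so Q = ΔU = nCᵥΔT with Cᵥ = 5R/2 = 20.79 J/(mol·K).
At constant V, T₂/T₁ = P₂/P₁ ⇒ ΔT = T₁(P₂/P₁ − 1) = 306·(549/412 − 1) = 101.8 K.
ΔU = (4.24)(20.79)(101.8) = 8967 J.

Q ≈ 8.97 kJ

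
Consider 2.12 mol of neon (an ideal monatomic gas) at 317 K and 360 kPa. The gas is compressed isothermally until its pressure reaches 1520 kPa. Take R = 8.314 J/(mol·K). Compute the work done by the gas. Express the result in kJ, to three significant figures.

Isothermal process: W = nRT ln(V₂/V₁) = nRT ln(P₁/P₂).
W = (2.12)(8.314)(317) × ln(360/1520)
  = 5587 × ln(0.2368) = 5587 × -1.44
W_by_gas = -8048 J.

W ≈ -8.05 kJ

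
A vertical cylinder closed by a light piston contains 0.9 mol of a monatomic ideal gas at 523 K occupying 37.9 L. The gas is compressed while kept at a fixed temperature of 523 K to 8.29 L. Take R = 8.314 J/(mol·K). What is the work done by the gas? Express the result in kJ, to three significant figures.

W ≈ -5.95 kJ

Isothermal: W = nRT ln(V₂/V₁).
W = (0.9)(8.314)(523) × ln(8.29/37.9)
  = 3913 × -1.52
W_by_gas = -5948 J.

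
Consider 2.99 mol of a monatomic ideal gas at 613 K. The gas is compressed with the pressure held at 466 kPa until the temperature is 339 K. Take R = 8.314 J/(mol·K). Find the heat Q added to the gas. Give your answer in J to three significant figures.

Isobaric: W = nRΔT = (2.99)(8.314)(-274) = -6811 J.
ΔU = nCᵥΔT with Cᵥ = 3R/2: ΔU = (2.99)(12.47)(-274) = -10217 J.
Q = ΔU + W = -10217 − 6811 = -17028 J.

Q ≈ -17000 J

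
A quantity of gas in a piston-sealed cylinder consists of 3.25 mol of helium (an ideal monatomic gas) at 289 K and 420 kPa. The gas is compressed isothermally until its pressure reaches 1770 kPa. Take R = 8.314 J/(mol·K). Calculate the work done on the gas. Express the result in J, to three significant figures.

Isothermal process: W = nRT ln(V₂/V₁) = nRT ln(P₁/P₂).
W = (3.25)(8.314)(289) × ln(420/1770)
  = 7809 × ln(0.2373) = 7809 × -1.438
W_by_gas = -11233 J; work on gas = −W_by = 11233 J.

W ≈ 11200 J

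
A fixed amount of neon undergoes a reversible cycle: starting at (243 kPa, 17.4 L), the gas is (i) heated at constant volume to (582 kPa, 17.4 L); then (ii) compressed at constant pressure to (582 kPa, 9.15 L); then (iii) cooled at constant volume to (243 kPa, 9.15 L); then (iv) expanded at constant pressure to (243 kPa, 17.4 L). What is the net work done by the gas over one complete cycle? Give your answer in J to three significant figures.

W_net ≈ -2800 J

Constant-volume legs do no work.
W(ii) = (582)(9.15 − 17.4) = -4801 J; W(iv) = (243)(17.4 − 9.15) = 2005 J.
W_net = -4801 + 2005 = -2797 J (the counter-clockwise enclosed area).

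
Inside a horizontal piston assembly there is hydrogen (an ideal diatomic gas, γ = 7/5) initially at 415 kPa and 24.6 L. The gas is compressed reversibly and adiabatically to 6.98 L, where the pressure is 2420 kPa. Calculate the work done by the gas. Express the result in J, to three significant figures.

Adiabatic: W = (P₁V₁ − P₂V₂)/(γ − 1) with γ = 7/5.
P₁V₁ = 10209 J, P₂V₂ = 16892 J.
W = (10209 − 16892) / 0.4 = -16707 J.

W ≈ -16700 J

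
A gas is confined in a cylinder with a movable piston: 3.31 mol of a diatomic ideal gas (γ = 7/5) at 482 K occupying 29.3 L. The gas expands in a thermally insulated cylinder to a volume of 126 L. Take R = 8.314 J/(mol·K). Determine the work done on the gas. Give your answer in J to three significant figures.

W ≈ -14700 J

Adiabatic: TV^(γ−1) = const with γ = 7/5.
T₂ = T₁ (V₁/V₂)^(γ−1) = 482 × (29.3/126)^0.4 = 482 × 0.558 = 268.9 K.
W_by = nCᵥ(T₁ − T₂) = (3.31)(20.79)(482 − 268.9) = 14659 J.
Work on gas = −W_by = -14659 J.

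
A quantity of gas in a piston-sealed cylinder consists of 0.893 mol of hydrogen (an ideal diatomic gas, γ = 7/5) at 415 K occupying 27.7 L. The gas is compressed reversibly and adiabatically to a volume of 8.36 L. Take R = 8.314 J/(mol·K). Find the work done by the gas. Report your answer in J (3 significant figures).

W ≈ -4740 J

Adiabatic: TV^(γ−1) = const with γ = 7/5.
T₂ = T₁ (V₁/V₂)^(γ−1) = 415 × (27.7/8.36)^0.4 = 415 × 1.615 = 670.1 K.
W_by = nCᵥ(T₁ − T₂) = (0.893)(20.79)(415 − 670.1) = -4735 J.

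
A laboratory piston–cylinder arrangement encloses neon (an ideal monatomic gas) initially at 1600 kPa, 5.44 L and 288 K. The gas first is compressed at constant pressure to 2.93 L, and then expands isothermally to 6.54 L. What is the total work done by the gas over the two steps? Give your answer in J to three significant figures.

W_total ≈ -252 J

Step 1 (isobaric): W = PΔV = (1600 kPa)(2.93 − 5.44 L) = -4016 J.
After step 1: P = 1600 kPa, V = 2.93 L, T = 155.1 K.
Step 2 (isothermal): W = P₁V₁ ln(V₂/V₁) = (4688) ln(6.54/2.93) = 3764 J.
W_total = -4016 + 3764 = -251.8 J.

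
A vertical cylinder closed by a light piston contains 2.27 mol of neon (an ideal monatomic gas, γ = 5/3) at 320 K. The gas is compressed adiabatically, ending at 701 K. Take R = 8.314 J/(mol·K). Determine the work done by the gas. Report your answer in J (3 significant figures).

W ≈ -10800 J

Adiabatic ⇒ Q = 0, so W_by = −ΔU = nCᵥ(T₁ − T₂).
Cᵥ = 3R/2 = 12.47 J/(mol·K).
W = (2.27)(12.47)(320 − 701) = -10786 J.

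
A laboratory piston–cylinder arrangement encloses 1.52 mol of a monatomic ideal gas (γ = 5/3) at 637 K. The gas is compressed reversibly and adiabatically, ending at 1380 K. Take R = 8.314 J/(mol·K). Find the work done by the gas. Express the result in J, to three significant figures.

W ≈ -14100 J

Adiabatic ⇒ Q = 0, so W_by = −ΔU = nCᵥ(T₁ − T₂).
Cᵥ = 3R/2 = 12.47 J/(mol·K).
W = (1.52)(12.47)(637 − 1380) = -14084 J.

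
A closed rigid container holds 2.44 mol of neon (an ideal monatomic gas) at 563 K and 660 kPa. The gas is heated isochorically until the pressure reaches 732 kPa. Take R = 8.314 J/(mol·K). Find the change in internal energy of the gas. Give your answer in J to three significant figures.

ΔU ≈ 1870 J

Constant volume ⇒ W = 0, so Q = ΔU = nCᵥΔT with Cᵥ = 3R/2 = 12.47 J/(mol·K).
At constant V, T₂/T₁ = P₂/P₁ ⇒ ΔT = T₁(P₂/P₁ − 1) = 563·(732/660 − 1) = 61.42 K.
ΔU = (2.44)(12.47)(61.42) = 1869 J.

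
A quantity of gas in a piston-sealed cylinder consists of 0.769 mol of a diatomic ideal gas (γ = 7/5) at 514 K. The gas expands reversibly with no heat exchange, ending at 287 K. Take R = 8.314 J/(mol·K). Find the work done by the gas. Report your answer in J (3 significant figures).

W ≈ 3630 J

Adiabatic ⇒ Q = 0, so W_by = −ΔU = nCᵥ(T₁ − T₂).
Cᵥ = 5R/2 = 20.79 J/(mol·K).
W = (0.769)(20.79)(514 − 287) = 3628 J.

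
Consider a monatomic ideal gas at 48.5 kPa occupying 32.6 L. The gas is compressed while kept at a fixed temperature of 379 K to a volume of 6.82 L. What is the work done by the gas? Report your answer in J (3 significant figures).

Isothermal: W = nRT ln(V₂/V₁) = P₁V₁ ln(V₂/V₁).
P₁V₁ = (48.5 kPa)(32.6 L) = 1581 J.
W = 1581 × ln(6.82/32.6) = 1581 × -1.564
W_by_gas = -2474 J.

W ≈ -2470 J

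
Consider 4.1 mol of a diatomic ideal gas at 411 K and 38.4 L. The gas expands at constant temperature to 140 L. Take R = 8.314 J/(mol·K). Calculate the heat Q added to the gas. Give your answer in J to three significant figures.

Isothermal ⇒ ΔU = 0, so Q = W = nRT ln(V₂/V₁).
Q = (4.1)(8.314)(411) ln(140/38.4) = 14010 × 1.294 = 18123 J.

Q ≈ 18100 J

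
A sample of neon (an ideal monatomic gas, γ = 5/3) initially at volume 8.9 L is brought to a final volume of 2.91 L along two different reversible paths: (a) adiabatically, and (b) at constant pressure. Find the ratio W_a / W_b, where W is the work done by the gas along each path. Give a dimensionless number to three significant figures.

W_a / W_b ≈ 2.47

Path (a) adiabatic: W = P₁V₁(1 − (V₁/V₂)^(γ−1))/(γ−1) → W_a/(P₁V₁) = -1.661.
Path (b) isobaric: W = P₁(V₂ − V₁) → W_b/(P₁V₁) = -0.673.
W_a / W_b = -1.661 / -0.673 = 2.467.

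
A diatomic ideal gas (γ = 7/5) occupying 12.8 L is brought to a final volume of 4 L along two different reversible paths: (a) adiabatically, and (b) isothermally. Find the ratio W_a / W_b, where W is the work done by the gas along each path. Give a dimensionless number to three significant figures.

Path (a) adiabatic: W = P₁V₁(1 − (V₁/V₂)^(γ−1))/(γ−1) → W_a/(P₁V₁) = -1.481.
Path (b) isothermal: W = P₁V₁ ln(V₂/V₁) → W_b/(P₁V₁) = -1.163.
W_a / W_b = -1.481 / -1.163 = 1.273.

W_a / W_b ≈ 1.27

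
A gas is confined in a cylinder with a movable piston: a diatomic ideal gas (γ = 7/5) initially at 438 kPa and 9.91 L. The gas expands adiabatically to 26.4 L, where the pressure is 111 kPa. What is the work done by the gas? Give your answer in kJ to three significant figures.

Adiabatic: W = (P₁V₁ − P₂V₂)/(γ − 1) with γ = 7/5.
P₁V₁ = 4341 J, P₂V₂ = 2930 J.
W = (4341 − 2930) / 0.4 = 3525 J.

W ≈ 3.53 kJ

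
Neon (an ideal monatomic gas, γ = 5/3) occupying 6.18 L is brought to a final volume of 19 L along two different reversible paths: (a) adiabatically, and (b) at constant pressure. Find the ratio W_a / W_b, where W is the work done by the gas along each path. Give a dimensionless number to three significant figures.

Path (a) adiabatic: W = P₁V₁(1 − (V₁/V₂)^(γ−1))/(γ−1) → W_a/(P₁V₁) = 0.7906.
Path (b) isobaric: W = P₁(V₂ − V₁) → W_b/(P₁V₁) = 2.074.
W_a / W_b = 0.7906 / 2.074 = 0.3811.

W_a / W_b ≈ 0.381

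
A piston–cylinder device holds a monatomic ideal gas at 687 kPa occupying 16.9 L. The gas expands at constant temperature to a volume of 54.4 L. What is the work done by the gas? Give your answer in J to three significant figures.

Isothermal: W = nRT ln(V₂/V₁) = P₁V₁ ln(V₂/V₁).
P₁V₁ = (687 kPa)(16.9 L) = 11610 J.
W = 11610 × ln(54.4/16.9) = 11610 × 1.169
W_by_gas = 13573 J.

W ≈ 13600 J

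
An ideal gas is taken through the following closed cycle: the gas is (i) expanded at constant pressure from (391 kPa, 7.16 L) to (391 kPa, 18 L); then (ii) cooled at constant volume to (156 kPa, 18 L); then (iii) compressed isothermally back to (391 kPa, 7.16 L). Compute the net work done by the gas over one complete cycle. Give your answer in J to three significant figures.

W_net ≈ 1650 J

Leg (i): W = PΔV = (391)(18 − 7.16) = 4238 J.
Leg (ii): W = 0.
Leg (iii): W = PᵢVᵢ ln(V_f/Vᵢ) = (2808) ln(7.16/18) = -2589 J.
W_net = 4238 − 2589 = 1650 J.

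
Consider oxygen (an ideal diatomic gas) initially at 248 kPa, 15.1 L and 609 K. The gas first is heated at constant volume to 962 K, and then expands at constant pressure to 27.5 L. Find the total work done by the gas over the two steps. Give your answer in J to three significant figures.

W_total ≈ 4860 J

Step 1 (isochoric): W = 0 (constant volume).
After step 1: P = 391.8 kPa (V unchanged).
Step 2 (isobaric): W = PΔV = (391.8 kPa)(27.5 − 15.1 L) = 4858 J.
W_total = 0 + 4858 = 4858 J.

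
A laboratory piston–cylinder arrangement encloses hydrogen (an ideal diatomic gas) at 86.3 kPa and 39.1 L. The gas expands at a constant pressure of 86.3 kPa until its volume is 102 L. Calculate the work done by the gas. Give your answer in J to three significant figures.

W ≈ 5430 J

Isobaric: W = P ΔV.
W = (86.3 kPa)(102 − 39.1 L) = (86.3)(62.9) = 5428 J.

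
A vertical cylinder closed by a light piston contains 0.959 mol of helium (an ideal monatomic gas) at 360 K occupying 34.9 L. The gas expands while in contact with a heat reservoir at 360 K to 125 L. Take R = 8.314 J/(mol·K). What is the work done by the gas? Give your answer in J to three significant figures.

Isothermal: W = nRT ln(V₂/V₁).
W = (0.959)(8.314)(360) × ln(125/34.9)
  = 2870 × 1.276
W_by_gas = 3662 J.

W ≈ 3660 J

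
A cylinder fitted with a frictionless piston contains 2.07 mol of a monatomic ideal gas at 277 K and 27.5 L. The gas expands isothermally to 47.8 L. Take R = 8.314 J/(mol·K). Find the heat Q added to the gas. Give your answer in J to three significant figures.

Isothermal ⇒ ΔU = 0, so Q = W = nRT ln(V₂/V₁).
Q = (2.07)(8.314)(277) ln(47.8/27.5) = 4767 × 0.5528 = 2635 J.

Q ≈ 2640 J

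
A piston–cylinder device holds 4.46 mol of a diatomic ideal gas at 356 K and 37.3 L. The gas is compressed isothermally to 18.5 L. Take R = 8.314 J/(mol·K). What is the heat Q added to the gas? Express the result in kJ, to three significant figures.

Q ≈ -9.26 kJ

Isothermal ⇒ ΔU = 0, so Q = W = nRT ln(V₂/V₁).
Q = (4.46)(8.314)(356) ln(18.5/37.3) = 13201 × -0.7012 = -9257 J.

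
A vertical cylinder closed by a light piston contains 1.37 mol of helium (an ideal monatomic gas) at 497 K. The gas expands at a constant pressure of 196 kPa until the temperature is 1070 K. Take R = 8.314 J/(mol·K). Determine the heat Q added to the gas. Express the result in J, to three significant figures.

Isobaric: W = nRΔT = (1.37)(8.314)(573) = 6527 J.
ΔU = nCᵥΔT with Cᵥ = 3R/2: ΔU = (1.37)(12.47)(573) = 9790 J.
Q = ΔU + W = 9790 + 6527 = 16316 J.

Q ≈ 16300 J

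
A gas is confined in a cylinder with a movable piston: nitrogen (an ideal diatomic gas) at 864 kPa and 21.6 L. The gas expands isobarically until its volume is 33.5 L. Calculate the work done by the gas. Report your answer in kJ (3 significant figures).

W ≈ 10.3 kJ

Isobaric: W = P ΔV.
W = (864 kPa)(33.5 − 21.6 L) = (864)(11.9) = 10282 J.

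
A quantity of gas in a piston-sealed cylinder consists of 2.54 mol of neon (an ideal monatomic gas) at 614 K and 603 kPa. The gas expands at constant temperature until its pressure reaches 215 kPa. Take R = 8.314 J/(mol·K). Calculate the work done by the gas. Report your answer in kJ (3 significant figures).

W ≈ 13.4 kJ

Isothermal process: W = nRT ln(V₂/V₁) = nRT ln(P₁/P₂).
W = (2.54)(8.314)(614) × ln(603/215)
  = 12966 × ln(2.805) = 12966 × 1.031
W_by_gas = 13372 J.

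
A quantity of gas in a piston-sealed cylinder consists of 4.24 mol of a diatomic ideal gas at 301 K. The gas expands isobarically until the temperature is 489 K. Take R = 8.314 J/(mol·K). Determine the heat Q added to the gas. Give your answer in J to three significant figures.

Isobaric: W = nRΔT = (4.24)(8.314)(188) = 6627 J.
ΔU = nCᵥΔT with Cᵥ = 5R/2: ΔU = (4.24)(20.79)(188) = 16568 J.
Q = ΔU + W = 16568 + 6627 = 23195 J.

Q ≈ 23200 J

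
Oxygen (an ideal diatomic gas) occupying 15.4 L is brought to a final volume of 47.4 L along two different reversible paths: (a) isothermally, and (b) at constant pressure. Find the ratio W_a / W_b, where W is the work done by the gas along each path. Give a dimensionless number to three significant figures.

W_a / W_b ≈ 0.541

Path (a) isothermal: W = P₁V₁ ln(V₂/V₁) → W_a/(P₁V₁) = 1.124.
Path (b) isobaric: W = P₁(V₂ − V₁) → W_b/(P₁V₁) = 2.078.
W_a / W_b = 1.124 / 2.078 = 0.541.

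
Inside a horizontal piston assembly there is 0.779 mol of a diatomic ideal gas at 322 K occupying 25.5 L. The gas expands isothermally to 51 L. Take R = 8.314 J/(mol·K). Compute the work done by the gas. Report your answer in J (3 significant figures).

W ≈ 1450 J

Isothermal: W = nRT ln(V₂/V₁).
W = (0.779)(8.314)(322) × ln(51/25.5)
  = 2085 × 0.6931
W_by_gas = 1446 J.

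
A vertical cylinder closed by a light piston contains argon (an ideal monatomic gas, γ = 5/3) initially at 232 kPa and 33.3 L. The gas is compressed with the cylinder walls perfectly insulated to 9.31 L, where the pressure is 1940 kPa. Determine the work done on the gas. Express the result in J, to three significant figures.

W ≈ 15500 J

Adiabatic: W = (P₁V₁ − P₂V₂)/(γ − 1) with γ = 5/3.
P₁V₁ = 7726 J, P₂V₂ = 18061 J.
W = (7726 − 18061) / 0.6667 = -15504 J.
Work on gas = −W_by = 15504 J.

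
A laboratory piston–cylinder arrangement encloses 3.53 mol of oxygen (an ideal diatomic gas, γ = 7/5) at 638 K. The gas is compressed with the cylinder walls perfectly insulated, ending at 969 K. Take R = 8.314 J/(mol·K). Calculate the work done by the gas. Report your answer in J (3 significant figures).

W ≈ -24300 J

Adiabatic ⇒ Q = 0, so W_by = −ΔU = nCᵥ(T₁ − T₂).
Cᵥ = 5R/2 = 20.79 J/(mol·K).
W = (3.53)(20.79)(638 − 969) = -24286 J.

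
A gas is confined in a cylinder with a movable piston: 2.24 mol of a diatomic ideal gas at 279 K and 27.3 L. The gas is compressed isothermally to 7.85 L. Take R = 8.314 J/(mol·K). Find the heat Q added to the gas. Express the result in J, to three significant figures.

Isothermal ⇒ ΔU = 0, so Q = W = nRT ln(V₂/V₁).
Q = (2.24)(8.314)(279) ln(7.85/27.3) = 5196 × -1.246 = -6476 J.

Q ≈ -6480 J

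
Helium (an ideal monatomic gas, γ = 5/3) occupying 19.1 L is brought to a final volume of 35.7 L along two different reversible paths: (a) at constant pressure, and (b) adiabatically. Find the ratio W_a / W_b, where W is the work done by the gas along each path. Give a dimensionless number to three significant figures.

Path (a) isobaric: W = P₁(V₂ − V₁) → W_a/(P₁V₁) = 0.8691.
Path (b) adiabatic: W = P₁V₁(1 − (V₁/V₂)^(γ−1))/(γ−1) → W_b/(P₁V₁) = 0.5114.
W_a / W_b = 0.8691 / 0.5114 = 1.699.

W_a / W_b ≈ 1.70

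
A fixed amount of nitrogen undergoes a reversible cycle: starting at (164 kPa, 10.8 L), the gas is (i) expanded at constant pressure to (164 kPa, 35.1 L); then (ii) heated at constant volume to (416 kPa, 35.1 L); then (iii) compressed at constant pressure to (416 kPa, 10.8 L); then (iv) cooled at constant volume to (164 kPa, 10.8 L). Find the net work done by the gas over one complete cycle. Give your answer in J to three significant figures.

Constant-volume legs do no work.
W(i) = (164)(35.1 − 10.8) = 3985 J; W(iii) = (416)(10.8 − 35.1) = -10109 J.
W_net = 3985 − 10109 = -6124 J (the counter-clockwise enclosed area).

W_net ≈ -6120 J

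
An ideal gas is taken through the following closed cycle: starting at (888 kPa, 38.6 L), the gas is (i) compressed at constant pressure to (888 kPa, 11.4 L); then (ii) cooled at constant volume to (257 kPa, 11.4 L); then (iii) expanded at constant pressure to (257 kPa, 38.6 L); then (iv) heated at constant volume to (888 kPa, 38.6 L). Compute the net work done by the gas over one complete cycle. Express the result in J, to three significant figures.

W_net ≈ -17200 J

Constant-volume legs do no work.
W(i) = (888)(11.4 − 38.6) = -24154 J; W(iii) = (257)(38.6 − 11.4) = 6990 J.
W_net = -24154 + 6990 = -17163 J (the counter-clockwise enclosed area).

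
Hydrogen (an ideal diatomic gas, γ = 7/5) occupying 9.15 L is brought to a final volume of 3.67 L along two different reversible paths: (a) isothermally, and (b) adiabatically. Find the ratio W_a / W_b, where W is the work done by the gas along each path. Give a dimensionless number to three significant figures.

Path (a) isothermal: W = P₁V₁ ln(V₂/V₁) → W_a/(P₁V₁) = -0.9136.
Path (b) adiabatic: W = P₁V₁(1 − (V₁/V₂)^(γ−1))/(γ−1) → W_b/(P₁V₁) = -1.103.
W_a / W_b = -0.9136 / -1.103 = 0.8284.

W_a / W_b ≈ 0.828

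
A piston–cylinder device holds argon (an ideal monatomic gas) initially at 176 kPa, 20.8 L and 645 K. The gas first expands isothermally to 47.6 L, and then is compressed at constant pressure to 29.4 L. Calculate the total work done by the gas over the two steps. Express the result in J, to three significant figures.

Step 1 (isothermal): W = P₁V₁ ln(V₂/V₁) = (3661) ln(47.6/20.8) = 3031 J.
After step 1: P = 76.91 kPa, V = 47.6 L, T = 645 K.
Step 2 (isobaric): W = PΔV = (76.91 kPa)(29.4 − 47.6 L) = -1400 J.
W_total = 3031 − 1400 = 1631 J.

W_total ≈ 1630 J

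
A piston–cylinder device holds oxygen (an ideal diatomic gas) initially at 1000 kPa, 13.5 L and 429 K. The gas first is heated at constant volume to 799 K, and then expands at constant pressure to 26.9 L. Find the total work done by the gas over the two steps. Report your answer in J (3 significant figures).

W_total ≈ 25000 J

Step 1 (isochoric): W = 0 (constant volume).
After step 1: P = 1862 kPa (V unchanged).
Step 2 (isobaric): W = PΔV = (1862 kPa)(26.9 − 13.5 L) = 24957 J.
W_total = 0 + 24957 = 24957 J.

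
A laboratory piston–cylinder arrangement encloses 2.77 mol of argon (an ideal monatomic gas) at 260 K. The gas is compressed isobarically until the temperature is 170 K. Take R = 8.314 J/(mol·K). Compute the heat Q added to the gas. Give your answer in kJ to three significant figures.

Isobaric: W = nRΔT = (2.77)(8.314)(-90) = -2073 J.
ΔU = nCᵥΔT with Cᵥ = 3R/2: ΔU = (2.77)(12.47)(-90) = -3109 J.
Q = ΔU + W = -3109 − 2073 = -5182 J.

Q ≈ -5.18 kJ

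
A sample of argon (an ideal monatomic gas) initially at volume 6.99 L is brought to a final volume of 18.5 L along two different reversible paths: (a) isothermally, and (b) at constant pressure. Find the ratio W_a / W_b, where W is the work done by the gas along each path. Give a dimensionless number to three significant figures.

Path (a) isothermal: W = P₁V₁ ln(V₂/V₁) → W_a/(P₁V₁) = 0.9733.
Path (b) isobaric: W = P₁(V₂ − V₁) → W_b/(P₁V₁) = 1.647.
W_a / W_b = 0.9733 / 1.647 = 0.5911.

W_a / W_b ≈ 0.591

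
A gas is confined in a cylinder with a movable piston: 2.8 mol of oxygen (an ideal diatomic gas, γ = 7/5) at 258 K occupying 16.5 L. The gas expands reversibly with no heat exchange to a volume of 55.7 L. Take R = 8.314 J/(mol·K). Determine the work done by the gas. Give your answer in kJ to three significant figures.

W ≈ 5.79 kJ

Adiabatic: TV^(γ−1) = const with γ = 7/5.
T₂ = T₁ (V₁/V₂)^(γ−1) = 258 × (16.5/55.7)^0.4 = 258 × 0.6147 = 158.6 K.
W_by = nCᵥ(T₁ − T₂) = (2.8)(20.79)(258 − 158.6) = 5786 J.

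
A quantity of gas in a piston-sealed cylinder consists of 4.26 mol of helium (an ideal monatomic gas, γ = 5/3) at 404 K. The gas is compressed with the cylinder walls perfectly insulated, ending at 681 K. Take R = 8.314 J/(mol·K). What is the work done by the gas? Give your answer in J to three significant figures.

W ≈ -14700 J

Adiabatic ⇒ Q = 0, so W_by = −ΔU = nCᵥ(T₁ − T₂).
Cᵥ = 3R/2 = 12.47 J/(mol·K).
W = (4.26)(12.47)(404 − 681) = -14716 J.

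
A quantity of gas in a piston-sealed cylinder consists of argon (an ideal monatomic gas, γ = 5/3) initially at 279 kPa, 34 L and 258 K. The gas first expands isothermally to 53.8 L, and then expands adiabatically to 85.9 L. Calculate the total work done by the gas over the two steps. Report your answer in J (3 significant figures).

Step 1 (isothermal): W = P₁V₁ ln(V₂/V₁) = (9486) ln(53.8/34) = 4353 J.
After step 1: P = 176.3 kPa, V = 53.8 L, T = 258 K.
Step 2 (adiabatic): W = (P₁V₁ − P₂V₂)/(γ−1) = (9486 − 6944)/0.667 = 3813 J.
W_total = 4353 + 3813 = 8166 J.

W_total ≈ 8170 J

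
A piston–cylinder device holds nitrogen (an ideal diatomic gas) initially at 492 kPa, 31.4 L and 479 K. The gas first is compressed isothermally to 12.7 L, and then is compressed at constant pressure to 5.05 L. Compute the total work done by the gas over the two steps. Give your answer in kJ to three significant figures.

Step 1 (isothermal): W = P₁V₁ ln(V₂/V₁) = (15449) ln(12.7/31.4) = -13984 J.
After step 1: P = 1216 kPa, V = 12.7 L, T = 479 K.
Step 2 (isobaric): W = PΔV = (1216 kPa)(5.05 − 12.7 L) = -9306 J.
W_total = -13984 − 9306 = -23290 J.

W_total ≈ -23.3 kJ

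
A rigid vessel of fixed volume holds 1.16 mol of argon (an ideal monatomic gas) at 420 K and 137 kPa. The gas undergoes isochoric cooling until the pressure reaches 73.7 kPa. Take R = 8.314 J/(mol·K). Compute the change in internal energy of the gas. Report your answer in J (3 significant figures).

Constant volume ⇒ W = 0, so Q = ΔU = nCᵥΔT with Cᵥ = 3R/2 = 12.47 J/(mol·K).
At constant V, T₂/T₁ = P₂/P₁ ⇒ ΔT = T₁(P₂/P₁ − 1) = 420·(73.7/137 − 1) = -194.1 K.
ΔU = (1.16)(12.47)(-194.1) = -2807 J.

ΔU ≈ -2810 J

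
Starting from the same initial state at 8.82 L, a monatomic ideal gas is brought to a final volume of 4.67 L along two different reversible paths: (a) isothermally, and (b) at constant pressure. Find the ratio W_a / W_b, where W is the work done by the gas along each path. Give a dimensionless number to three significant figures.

Path (a) isothermal: W = P₁V₁ ln(V₂/V₁) → W_a/(P₁V₁) = -0.6359.
Path (b) isobaric: W = P₁(V₂ − V₁) → W_b/(P₁V₁) = -0.4705.
W_a / W_b = -0.6359 / -0.4705 = 1.351.

W_a / W_b ≈ 1.35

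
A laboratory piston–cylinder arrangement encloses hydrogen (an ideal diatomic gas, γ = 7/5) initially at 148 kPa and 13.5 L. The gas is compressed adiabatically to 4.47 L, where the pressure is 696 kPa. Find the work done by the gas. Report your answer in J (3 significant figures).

Adiabatic: W = (P₁V₁ − P₂V₂)/(γ − 1) with γ = 7/5.
P₁V₁ = 1998 J, P₂V₂ = 3111 J.
W = (1998 − 3111) / 0.4 = -2783 J.

W ≈ -2780 J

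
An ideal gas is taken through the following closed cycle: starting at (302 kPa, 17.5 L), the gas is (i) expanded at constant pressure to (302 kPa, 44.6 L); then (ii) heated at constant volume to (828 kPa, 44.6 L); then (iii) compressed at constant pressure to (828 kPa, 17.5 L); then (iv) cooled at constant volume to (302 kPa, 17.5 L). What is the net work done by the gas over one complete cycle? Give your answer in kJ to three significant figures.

W_net ≈ -14.3 kJ

Constant-volume legs do no work.
W(i) = (302)(44.6 − 17.5) = 8184 J; W(iii) = (828)(17.5 − 44.6) = -22439 J.
W_net = 8184 − 22439 = -14255 J (the counter-clockwise enclosed area).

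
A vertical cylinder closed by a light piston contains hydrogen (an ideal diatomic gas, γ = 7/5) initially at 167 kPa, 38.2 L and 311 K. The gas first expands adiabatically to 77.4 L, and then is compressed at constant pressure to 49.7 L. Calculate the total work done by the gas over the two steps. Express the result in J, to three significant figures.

Step 1 (adiabatic): W = (P₁V₁ − P₂V₂)/(γ−1) = (6379 − 4810)/0.4 = 3925 J.
After step 1: P = 62.14 kPa, V = 77.4 L, T = 234.5 K.
Step 2 (isobaric): W = PΔV = (62.14 kPa)(49.7 − 77.4 L) = -1721 J.
W_total = 3925 − 1721 = 2203 J.

W_total ≈ 2200 J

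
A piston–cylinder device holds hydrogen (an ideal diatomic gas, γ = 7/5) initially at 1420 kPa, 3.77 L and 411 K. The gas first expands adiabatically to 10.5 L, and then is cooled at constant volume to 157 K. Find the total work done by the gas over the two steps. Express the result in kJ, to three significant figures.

Step 1 (adiabatic): W = (P₁V₁ − P₂V₂)/(γ−1) = (5353 − 3554)/0.4 = 4499 J.
Step 2 (isochoric): W = 0 (constant volume).
W_total = 4499 + 0 = 4499 J.

W_total ≈ 4.50 kJ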